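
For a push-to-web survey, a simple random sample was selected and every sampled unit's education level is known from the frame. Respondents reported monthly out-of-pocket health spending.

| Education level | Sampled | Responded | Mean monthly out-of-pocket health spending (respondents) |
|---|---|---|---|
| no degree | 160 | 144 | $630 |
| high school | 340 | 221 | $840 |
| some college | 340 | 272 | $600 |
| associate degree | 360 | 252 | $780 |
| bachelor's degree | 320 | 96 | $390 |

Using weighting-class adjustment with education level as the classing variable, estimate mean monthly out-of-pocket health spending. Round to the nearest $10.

Response rates by class: no degree 144/160 = 90%, high school 221/340 = 65%, some college 272/340 = 80%, associate degree 252/360 = 70%, bachelor's degree 96/320 = 30%.
Inverse-response-rate weighting restores each class to its sampled count, so class totals weight by n_sampled:
  no degree: 160 × 630 = 100,800
  high school: 340 × 840 = 285,600
  some college: 340 × 600 = 204,000
  associate degree: 360 × 780 = 280,800
  bachelor's degree: 320 × 390 = 124,800
Adjusted estimate = 996,000 / 1,520 = 655.263 → $660.

$660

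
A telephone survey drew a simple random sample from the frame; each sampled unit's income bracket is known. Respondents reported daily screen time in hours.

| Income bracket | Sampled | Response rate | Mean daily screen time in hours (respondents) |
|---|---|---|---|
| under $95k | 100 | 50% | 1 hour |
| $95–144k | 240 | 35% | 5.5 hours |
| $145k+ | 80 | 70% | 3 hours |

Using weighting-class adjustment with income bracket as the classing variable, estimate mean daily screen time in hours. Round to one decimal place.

4.0

Inverse-response-rate weighting restores each class to its sampled count, so class totals weight by n_sampled:
  under $95k: 100 × 1 = 100
  $95–144k: 240 × 5.5 = 1320
  $145k+: 80 × 3 = 240
Adjusted estimate = 1660 / 420 = 3.95238 → 4.0.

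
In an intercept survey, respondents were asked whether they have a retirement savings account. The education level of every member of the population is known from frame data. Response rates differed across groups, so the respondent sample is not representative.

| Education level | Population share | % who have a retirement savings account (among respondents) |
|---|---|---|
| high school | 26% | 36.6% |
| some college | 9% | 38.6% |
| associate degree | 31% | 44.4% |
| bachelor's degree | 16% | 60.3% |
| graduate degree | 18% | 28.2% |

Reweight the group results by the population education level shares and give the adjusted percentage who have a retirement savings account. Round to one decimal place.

41.5%

Reweight to the known education level distribution:
  high school: 0.26 × 36.6 = 9.516
  some college: 0.09 × 38.6 = 3.474
  associate degree: 0.31 × 44.4 = 13.764
  bachelor's degree: 0.16 × 60.3 = 9.648
  graduate degree: 0.18 × 28.2 = 5.076
Post-stratified estimate = 41.478 → 41.5%.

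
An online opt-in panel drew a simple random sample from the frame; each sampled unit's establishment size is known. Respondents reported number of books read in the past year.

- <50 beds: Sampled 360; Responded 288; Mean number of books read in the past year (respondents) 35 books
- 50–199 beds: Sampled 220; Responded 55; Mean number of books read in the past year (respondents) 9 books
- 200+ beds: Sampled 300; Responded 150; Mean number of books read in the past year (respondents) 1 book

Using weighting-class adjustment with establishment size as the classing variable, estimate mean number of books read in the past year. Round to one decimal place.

Class response rates: <50 beds 288/360 = 80%, 50–199 beds 55/220 = 25%, 200+ beds 150/300 = 50%.
Weighting each respondent by the inverse class response rate inflates each class back to its sampled size, so the class weight is n_sampled:
  <50 beds: 360 × 35 = 12,600
  50–199 beds: 220 × 9 = 1980
  200+ beds: 300 × 1 = 300
Adjusted estimate = 14,880 / 880 = 16.9091 → 16.9.

16.9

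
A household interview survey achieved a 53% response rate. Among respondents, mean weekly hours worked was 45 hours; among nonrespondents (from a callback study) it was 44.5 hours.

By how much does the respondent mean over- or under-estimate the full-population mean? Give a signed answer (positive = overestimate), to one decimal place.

+0.2

Nonresponse fraction = 1 − 0.53 = 0.47.
Bias = (nonresponse fraction) × (respondent mean − nonrespondent mean)
     = 0.47 × (45 − 44.5) = 0.47 × 0.5 = 0.235.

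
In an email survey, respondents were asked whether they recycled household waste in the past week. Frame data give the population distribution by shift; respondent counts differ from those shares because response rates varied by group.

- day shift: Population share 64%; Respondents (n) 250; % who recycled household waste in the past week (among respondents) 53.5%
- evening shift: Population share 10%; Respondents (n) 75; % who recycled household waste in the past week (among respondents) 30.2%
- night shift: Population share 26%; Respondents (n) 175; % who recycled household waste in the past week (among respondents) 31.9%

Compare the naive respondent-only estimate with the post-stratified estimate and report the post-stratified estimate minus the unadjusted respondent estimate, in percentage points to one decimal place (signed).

Unadjusted (pooled respondent) estimate weights by respondent counts:
  (250/500)×53.5 + (75/500)×30.2 + (175/500)×31.9 = 42.445%
Post-stratified estimate weights by population shares:
  0.64×53.5 + 0.1×30.2 + 0.26×31.9 = 45.554%
Difference = 45.554 − 42.445 = 3.109 pp.

+3.1 percentage points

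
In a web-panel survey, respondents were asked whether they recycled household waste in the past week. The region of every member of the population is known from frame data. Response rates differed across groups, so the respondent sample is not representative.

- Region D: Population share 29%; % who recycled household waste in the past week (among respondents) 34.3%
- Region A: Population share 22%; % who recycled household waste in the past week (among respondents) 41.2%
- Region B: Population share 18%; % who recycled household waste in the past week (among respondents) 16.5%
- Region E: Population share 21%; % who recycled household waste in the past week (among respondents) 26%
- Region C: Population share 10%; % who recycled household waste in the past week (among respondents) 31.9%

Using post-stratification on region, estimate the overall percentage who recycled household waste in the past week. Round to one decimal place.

Each cell contributes population-share × respondent value:
  Region D: 0.29 × 34.3 = 9.947
  Region A: 0.22 × 41.2 = 9.064
  Region B: 0.18 × 16.5 = 2.97
  Region E: 0.21 × 26 = 5.46
  Region C: 0.1 × 31.9 = 3.19
Post-stratified estimate = 30.631 → 30.6%.

30.6%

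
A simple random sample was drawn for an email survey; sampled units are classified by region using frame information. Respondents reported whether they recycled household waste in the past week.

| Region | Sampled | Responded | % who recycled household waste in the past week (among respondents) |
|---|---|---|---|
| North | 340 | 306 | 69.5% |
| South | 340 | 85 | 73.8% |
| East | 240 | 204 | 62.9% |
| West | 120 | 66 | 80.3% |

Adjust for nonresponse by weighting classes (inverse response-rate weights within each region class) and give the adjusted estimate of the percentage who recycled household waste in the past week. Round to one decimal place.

Class response rates: North 306/340 = 90%, South 85/340 = 25%, East 204/240 = 85%, West 66/120 = 55%.
With weight = n_sampled/n_responded per class, the weighted class total is n_sampled:
  North: 340 × 69.5 = 23,630
  South: 340 × 73.8 = 25,092
  East: 240 × 62.9 = 15,096
  West: 120 × 80.3 = 9636
Adjusted estimate = 73,454 / 1,040 = 70.6288 → 70.6%.

70.6%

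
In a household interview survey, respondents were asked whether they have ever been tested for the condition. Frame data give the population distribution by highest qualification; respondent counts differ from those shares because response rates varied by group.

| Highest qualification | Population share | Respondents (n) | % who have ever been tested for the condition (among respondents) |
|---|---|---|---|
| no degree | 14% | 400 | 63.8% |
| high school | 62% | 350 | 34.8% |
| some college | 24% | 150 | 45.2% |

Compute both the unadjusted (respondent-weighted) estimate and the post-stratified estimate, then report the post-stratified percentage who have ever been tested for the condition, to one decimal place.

Unadjusted (pooled respondent) estimate weights by respondent counts:
  (400/900)×63.8 + (350/900)×34.8 + (150/900)×45.2 = 49.4222%
Post-stratified estimate weights by population shares:
  0.14×63.8 + 0.62×34.8 + 0.24×45.2 = 41.356%

41.4%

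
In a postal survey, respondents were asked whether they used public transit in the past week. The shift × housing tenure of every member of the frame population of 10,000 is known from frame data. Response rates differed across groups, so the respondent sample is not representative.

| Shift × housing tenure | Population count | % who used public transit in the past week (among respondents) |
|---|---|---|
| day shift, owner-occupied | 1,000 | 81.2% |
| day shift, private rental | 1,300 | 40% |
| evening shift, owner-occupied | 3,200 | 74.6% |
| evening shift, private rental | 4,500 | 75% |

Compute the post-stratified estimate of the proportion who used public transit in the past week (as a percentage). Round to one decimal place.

Post-stratification weights by population share, not respondent share:
  day shift, owner-occupied: (1,000/10,000) × 81.2 = 8.12
  day shift, private rental: (1,300/10,000) × 40 = 5.2
  evening shift, owner-occupied: (3,200/10,000) × 74.6 = 23.872
  evening shift, private rental: (4,500/10,000) × 75 = 33.75
Post-stratified estimate = 70.942 → 70.9%.

70.9%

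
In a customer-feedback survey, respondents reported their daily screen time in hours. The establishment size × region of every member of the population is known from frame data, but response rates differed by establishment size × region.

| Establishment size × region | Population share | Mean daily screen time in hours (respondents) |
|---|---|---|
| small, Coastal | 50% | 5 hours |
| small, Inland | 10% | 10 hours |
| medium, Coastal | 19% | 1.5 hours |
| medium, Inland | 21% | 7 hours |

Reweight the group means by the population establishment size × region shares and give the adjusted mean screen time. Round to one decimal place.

5.3

Each cell contributes population-share × respondent value:
  small, Coastal: 0.5 × 5 = 2.5
  small, Inland: 0.1 × 10 = 1
  medium, Coastal: 0.19 × 1.5 = 0.285
  medium, Inland: 0.21 × 7 = 1.47
Post-stratified estimate = 5.255 → 5.3.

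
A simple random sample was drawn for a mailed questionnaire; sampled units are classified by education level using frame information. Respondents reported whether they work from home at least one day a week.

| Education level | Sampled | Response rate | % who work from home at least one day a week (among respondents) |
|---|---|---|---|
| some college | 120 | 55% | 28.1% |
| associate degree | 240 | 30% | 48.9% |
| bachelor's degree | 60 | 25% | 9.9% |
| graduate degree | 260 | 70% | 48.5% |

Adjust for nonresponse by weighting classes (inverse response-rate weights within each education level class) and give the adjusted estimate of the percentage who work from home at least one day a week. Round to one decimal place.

Each respondent's weight = sampled/responded in their class; summing within a class gives n_sampled, so:
  some college: 120 × 28.1 = 3372
  associate degree: 240 × 48.9 = 11,736
  bachelor's degree: 60 × 9.9 = 594
  graduate degree: 260 × 48.5 = 12,610
Adjusted estimate = 28,312 / 680 = 41.6353 → 41.6%.

41.6%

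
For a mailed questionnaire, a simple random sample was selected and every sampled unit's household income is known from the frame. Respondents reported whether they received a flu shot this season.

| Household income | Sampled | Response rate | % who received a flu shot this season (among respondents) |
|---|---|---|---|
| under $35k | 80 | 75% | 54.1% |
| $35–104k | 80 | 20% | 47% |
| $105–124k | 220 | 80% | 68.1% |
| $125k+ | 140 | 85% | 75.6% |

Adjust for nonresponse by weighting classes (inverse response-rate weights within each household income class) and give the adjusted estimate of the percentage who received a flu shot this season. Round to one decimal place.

64.7%

Each respondent's weight = sampled/responded in their class; summing within a class gives n_sampled, so:
  under $35k: 80 × 54.1 = 4328
  $35–104k: 80 × 47 = 3760
  $105–124k: 220 × 68.1 = 14982
  $125k+: 140 × 75.6 = 10,584
Adjusted estimate = 33,654 / 520 = 64.7192 → 64.7%.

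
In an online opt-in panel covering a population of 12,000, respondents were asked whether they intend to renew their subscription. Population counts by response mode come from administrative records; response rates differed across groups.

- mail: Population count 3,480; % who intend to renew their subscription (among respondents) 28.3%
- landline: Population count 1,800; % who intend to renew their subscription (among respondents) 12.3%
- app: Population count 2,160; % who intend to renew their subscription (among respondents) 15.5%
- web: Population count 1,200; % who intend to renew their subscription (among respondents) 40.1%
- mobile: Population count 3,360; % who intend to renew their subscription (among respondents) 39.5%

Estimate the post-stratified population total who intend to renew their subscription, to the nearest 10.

3,350

Estimated count per cell = population count × respondent percentage:
  mail: 3,480 × 28.3% = 984.84
  landline: 1,800 × 12.3% = 221.4
  app: 2,160 × 15.5% = 334.8
  web: 1,200 × 40.1% = 481.2
  mobile: 3,360 × 39.5% = 1327.2
Estimated total = 3349.44 → 3,350.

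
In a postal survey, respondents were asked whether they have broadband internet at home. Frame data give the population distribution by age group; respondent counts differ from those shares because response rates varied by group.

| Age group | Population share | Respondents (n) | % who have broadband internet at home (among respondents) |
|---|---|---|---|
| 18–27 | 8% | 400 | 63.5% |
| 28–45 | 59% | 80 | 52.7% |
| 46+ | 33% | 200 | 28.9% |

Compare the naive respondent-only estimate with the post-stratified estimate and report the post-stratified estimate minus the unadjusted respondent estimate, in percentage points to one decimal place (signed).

Unadjusted (pooled respondent) estimate weights by respondent counts:
  (400/680)×63.5 + (80/680)×52.7 + (200/680)×28.9 = 52.0529%
Reweighting by population age group shares:
  0.08×63.5 + 0.59×52.7 + 0.33×28.9 = 45.71%
Difference = 45.71 − 52.0529 = -6.3429 pp.

-6.3 percentage points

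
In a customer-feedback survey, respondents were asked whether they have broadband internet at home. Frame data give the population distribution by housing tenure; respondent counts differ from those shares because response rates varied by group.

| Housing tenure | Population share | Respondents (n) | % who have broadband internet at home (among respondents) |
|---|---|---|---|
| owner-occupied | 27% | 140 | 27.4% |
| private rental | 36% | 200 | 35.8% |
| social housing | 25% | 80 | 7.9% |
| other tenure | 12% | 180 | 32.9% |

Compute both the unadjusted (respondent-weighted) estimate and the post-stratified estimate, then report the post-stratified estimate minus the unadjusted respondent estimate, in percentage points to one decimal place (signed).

Unadjusted (pooled respondent) estimate weights by respondent counts:
  (140/600)×27.4 + (200/600)×35.8 + (80/600)×7.9 + (180/600)×32.9 = 29.25%
Post-stratifying to population shares instead:
  0.27×27.4 + 0.36×35.8 + 0.25×7.9 + 0.12×32.9 = 26.209%
Difference = 26.209 − 29.25 = -3.041 pp.

-3.0 percentage points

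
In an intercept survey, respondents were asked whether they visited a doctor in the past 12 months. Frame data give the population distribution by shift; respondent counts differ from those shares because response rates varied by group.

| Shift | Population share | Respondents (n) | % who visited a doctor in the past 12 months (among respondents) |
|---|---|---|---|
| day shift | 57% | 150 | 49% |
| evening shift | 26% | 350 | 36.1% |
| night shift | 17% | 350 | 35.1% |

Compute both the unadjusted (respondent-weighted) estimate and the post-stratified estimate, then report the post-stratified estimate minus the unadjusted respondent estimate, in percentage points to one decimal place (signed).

+5.3 percentage points

Naive respondent-only estimate (weights = respondent counts):
  (150/850)×49 + (350/850)×36.1 + (350/850)×35.1 = 37.9647%
Reweighting by population shift shares:
  0.57×49 + 0.26×36.1 + 0.17×35.1 = 43.283%
Difference = 43.283 − 37.9647 = 5.3183 pp.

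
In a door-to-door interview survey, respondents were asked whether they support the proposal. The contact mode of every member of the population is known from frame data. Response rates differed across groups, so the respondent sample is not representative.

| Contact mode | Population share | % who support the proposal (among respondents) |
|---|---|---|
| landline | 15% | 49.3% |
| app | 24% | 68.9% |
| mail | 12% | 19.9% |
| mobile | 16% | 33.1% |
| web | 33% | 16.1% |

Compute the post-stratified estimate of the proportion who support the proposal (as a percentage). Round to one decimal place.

Reweight to the known contact mode distribution:
  landline: 0.15 × 49.3 = 7.395
  app: 0.24 × 68.9 = 16.536
  mail: 0.12 × 19.9 = 2.388
  mobile: 0.16 × 33.1 = 5.296
  web: 0.33 × 16.1 = 5.313
Post-stratified estimate = 36.928 → 36.9%.

36.9%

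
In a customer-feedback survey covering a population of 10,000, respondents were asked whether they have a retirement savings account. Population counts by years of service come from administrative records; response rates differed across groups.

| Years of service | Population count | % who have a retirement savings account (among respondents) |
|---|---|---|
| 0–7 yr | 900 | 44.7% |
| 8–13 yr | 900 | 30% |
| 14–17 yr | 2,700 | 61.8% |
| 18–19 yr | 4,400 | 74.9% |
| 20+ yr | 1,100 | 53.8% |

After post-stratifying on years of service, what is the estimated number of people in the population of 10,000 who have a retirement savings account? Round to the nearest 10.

6,230

Each cell contributes its population count × the respondent rate:
  0–7 yr: 900 × 44.7% = 402.3
  8–13 yr: 900 × 30% = 270
  14–17 yr: 2,700 × 61.8% = 1668.6
  18–19 yr: 4,400 × 74.9% = 3295.6
  20+ yr: 1,100 × 53.8% = 591.8
Estimated total = 6228.3 → 6,230.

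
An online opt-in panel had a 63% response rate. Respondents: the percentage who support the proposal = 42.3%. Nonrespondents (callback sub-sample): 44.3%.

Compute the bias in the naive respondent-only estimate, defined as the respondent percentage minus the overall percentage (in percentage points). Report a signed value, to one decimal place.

-0.7 percentage points

Nonresponse fraction = 1 − 0.63 = 0.37.
Bias = (nonresponse fraction) × (respondent percentage − nonrespondent percentage)
     = 0.37 × (42.3 − 44.3) = 0.37 × -2 = -0.74.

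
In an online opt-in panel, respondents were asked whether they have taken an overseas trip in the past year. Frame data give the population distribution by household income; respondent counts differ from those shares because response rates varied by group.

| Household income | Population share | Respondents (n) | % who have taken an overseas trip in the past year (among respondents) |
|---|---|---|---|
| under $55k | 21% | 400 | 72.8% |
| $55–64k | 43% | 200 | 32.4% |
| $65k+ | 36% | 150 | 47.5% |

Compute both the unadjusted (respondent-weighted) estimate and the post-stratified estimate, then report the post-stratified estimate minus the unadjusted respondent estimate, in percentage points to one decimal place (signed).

Unadjusted (pooled respondent) estimate weights by respondent counts:
  (400/750)×72.8 + (200/750)×32.4 + (150/750)×47.5 = 56.9667%
Post-stratifying to population shares instead:
  0.21×72.8 + 0.43×32.4 + 0.36×47.5 = 46.32%
Difference = 46.32 − 56.9667 = -10.6467 pp.

-10.6 percentage points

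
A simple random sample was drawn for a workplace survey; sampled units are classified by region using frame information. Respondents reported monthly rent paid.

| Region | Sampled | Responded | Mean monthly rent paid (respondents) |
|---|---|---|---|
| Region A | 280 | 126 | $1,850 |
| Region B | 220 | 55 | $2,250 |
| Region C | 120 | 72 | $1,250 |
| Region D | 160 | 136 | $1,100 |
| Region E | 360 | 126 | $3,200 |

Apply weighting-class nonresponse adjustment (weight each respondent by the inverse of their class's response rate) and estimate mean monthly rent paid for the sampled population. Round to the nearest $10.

$2,190

Response rates by class: Region A 126/280 = 45%, Region B 55/220 = 25%, Region C 72/120 = 60%, Region D 136/160 = 85%, Region E 126/360 = 35%.
Each respondent's weight = sampled/responded in their class; summing within a class gives n_sampled, so:
  Region A: 280 × 1850 = 518,000
  Region B: 220 × 2250 = 495,000
  Region C: 120 × 1250 = 150,000
  Region D: 160 × 1100 = 176,000
  Region E: 360 × 3200 = 1,152,000
Adjusted estimate = 2,491,000 / 1,140 = 2185.09 → $2,190.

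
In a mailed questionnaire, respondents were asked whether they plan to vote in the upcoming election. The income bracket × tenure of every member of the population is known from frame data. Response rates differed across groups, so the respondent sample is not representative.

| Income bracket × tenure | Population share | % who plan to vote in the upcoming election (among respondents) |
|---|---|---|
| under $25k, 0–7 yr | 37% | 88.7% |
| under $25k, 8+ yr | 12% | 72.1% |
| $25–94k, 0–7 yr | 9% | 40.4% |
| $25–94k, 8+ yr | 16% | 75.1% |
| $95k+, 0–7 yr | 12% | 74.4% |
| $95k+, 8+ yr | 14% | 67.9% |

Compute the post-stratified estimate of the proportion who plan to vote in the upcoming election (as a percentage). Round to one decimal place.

Weight each group's respondent value by its population share:
  under $25k, 0–7 yr: 0.37 × 88.7 = 32.819
  under $25k, 8+ yr: 0.12 × 72.1 = 8.652
  $25–94k, 0–7 yr: 0.09 × 40.4 = 3.636
  $25–94k, 8+ yr: 0.16 × 75.1 = 12.016
  $95k+, 0–7 yr: 0.12 × 74.4 = 8.928
  $95k+, 8+ yr: 0.14 × 67.9 = 9.506
Post-stratified estimate = 75.557 → 75.6%.

75.6%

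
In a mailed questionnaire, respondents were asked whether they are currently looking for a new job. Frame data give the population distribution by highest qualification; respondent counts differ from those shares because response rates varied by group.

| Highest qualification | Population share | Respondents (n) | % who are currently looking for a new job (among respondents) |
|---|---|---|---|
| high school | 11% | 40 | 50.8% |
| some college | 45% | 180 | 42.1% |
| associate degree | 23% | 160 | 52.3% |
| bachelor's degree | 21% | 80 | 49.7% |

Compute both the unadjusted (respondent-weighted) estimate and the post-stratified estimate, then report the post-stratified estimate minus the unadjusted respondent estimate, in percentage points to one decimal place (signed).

-0.7 percentage points

Unadjusted (pooled respondent) estimate weights by respondent counts:
  (40/460)×50.8 + (180/460)×42.1 + (160/460)×52.3 + (80/460)×49.7 = 47.7261%
Post-stratified estimate weights by population shares:
  0.11×50.8 + 0.45×42.1 + 0.23×52.3 + 0.21×49.7 = 46.999%
Difference = 46.999 − 47.7261 = -0.7271 pp.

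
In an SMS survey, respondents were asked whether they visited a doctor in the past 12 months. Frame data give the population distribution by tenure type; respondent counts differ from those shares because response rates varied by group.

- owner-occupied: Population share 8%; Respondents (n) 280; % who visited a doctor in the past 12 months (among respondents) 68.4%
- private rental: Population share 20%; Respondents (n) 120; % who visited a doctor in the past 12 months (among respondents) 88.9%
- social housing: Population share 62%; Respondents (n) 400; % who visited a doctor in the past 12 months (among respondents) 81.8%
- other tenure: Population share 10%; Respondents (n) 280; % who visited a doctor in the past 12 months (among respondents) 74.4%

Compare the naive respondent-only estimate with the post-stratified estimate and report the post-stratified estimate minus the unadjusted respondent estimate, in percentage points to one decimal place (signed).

Unadjusted (pooled respondent) estimate weights by respondent counts:
  (280/1080)×68.4 + (120/1080)×88.9 + (400/1080)×81.8 + (280/1080)×74.4 = 77.1963%
Post-stratified estimate weights by population shares:
  0.08×68.4 + 0.2×88.9 + 0.62×81.8 + 0.1×74.4 = 81.408%
Difference = 81.408 − 77.1963 = 4.2117 pp.

+4.2 percentage points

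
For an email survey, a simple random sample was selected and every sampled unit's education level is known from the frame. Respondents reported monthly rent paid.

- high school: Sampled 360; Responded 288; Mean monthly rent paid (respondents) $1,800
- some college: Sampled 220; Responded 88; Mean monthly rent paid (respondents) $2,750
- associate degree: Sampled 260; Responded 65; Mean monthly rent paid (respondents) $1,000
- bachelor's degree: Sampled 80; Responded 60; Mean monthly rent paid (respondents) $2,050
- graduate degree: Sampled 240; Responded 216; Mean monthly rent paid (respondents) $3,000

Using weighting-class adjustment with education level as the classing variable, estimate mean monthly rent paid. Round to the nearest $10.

$2,070

Class response rates: high school 288/360 = 80%, some college 88/220 = 40%, associate degree 65/260 = 25%, bachelor's degree 60/80 = 75%, graduate degree 216/240 = 90%.
Inverse-response-rate weighting restores each class to its sampled count, so class totals weight by n_sampled:
  high school: 360 × 1800 = 648,000
  some college: 220 × 2750 = 605,000
  associate degree: 260 × 1000 = 260,000
  bachelor's degree: 80 × 2050 = 164,000
  graduate degree: 240 × 3000 = 720,000
Adjusted estimate = 2,397,000 / 1,160 = 2066.38 → $2,070.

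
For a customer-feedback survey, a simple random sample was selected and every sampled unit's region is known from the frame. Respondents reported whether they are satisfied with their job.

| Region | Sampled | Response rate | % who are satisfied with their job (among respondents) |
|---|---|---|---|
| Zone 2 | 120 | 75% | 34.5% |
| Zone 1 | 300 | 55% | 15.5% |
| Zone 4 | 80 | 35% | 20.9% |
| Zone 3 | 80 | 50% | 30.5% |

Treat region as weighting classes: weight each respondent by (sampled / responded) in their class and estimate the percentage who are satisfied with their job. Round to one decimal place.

With weight = n_sampled/n_responded per class, the weighted class total is n_sampled:
  Zone 2: 120 × 34.5 = 4140
  Zone 1: 300 × 15.5 = 4650
  Zone 4: 80 × 20.9 = 1672
  Zone 3: 80 × 30.5 = 2440
Adjusted estimate = 12,902 / 580 = 22.2448 → 22.2%.

22.2%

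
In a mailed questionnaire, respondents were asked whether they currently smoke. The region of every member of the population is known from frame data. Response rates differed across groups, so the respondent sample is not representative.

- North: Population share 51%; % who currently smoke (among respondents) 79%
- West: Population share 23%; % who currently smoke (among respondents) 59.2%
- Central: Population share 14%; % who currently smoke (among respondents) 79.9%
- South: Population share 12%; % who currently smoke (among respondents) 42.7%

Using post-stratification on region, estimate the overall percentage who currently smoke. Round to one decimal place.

70.2%

Each cell contributes population-share × respondent value:
  North: 0.51 × 79 = 40.29
  West: 0.23 × 59.2 = 13.616
  Central: 0.14 × 79.9 = 11.186
  South: 0.12 × 42.7 = 5.124
Post-stratified estimate = 70.216 → 70.2%.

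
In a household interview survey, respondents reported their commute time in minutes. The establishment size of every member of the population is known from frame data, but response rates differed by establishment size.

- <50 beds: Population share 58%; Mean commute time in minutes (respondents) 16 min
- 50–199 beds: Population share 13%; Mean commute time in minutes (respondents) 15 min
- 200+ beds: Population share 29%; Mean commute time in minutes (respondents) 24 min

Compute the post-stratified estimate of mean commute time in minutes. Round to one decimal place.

18.2

Each cell contributes population-share × respondent value:
  <50 beds: 0.58 × 16 = 9.28
  50–199 beds: 0.13 × 15 = 1.95
  200+ beds: 0.29 × 24 = 6.96
Post-stratified estimate = 18.19 → 18.2.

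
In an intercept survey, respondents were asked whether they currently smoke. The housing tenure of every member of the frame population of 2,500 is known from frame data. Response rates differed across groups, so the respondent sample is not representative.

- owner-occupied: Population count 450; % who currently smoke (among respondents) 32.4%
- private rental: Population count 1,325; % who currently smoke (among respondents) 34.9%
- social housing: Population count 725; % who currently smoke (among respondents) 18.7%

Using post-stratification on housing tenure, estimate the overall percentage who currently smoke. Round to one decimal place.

29.8%

Each cell contributes population-share × respondent value:
  owner-occupied: (450/2,500) × 32.4 = 5.832
  private rental: (1,325/2,500) × 34.9 = 18.497
  social housing: (725/2,500) × 18.7 = 5.423
Post-stratified estimate = 29.752 → 29.8%.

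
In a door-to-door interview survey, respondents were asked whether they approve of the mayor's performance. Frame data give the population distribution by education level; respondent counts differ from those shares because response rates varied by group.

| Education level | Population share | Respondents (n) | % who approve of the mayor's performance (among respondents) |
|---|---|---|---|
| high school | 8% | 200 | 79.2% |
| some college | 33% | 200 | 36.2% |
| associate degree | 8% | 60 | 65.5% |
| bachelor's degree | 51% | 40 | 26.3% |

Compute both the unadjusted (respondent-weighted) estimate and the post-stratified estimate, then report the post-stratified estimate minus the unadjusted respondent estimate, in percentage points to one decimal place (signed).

-19.2 percentage points

Without adjustment, the pooled respondent share is:
  (200/500)×79.2 + (200/500)×36.2 + (60/500)×65.5 + (40/500)×26.3 = 56.124%
Post-stratifying to population shares instead:
  0.08×79.2 + 0.33×36.2 + 0.08×65.5 + 0.51×26.3 = 36.935%
Difference = 36.935 − 56.124 = -19.189 pp.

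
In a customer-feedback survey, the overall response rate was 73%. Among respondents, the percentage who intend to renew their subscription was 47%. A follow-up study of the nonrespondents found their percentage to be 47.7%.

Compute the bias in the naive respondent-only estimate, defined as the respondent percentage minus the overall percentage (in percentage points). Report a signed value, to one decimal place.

Nonresponse fraction = 1 − 0.73 = 0.27.
Bias = (nonresponse fraction) × (respondent percentage − nonrespondent percentage)
     = 0.27 × (47 − 47.7) = 0.27 × -0.7 = -0.189.

-0.2 percentage points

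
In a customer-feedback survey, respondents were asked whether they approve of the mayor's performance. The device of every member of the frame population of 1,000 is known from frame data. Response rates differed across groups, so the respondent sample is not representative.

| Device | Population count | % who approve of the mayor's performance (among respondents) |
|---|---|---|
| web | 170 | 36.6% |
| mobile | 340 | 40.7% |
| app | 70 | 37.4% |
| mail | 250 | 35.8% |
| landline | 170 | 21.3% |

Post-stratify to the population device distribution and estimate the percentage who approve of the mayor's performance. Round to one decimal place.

35.2%

Post-stratification weights by population share, not respondent share:
  web: (170/1,000) × 36.6 = 6.222
  mobile: (340/1,000) × 40.7 = 13.838
  app: (70/1,000) × 37.4 = 2.618
  mail: (250/1,000) × 35.8 = 8.95
  landline: (170/1,000) × 21.3 = 3.621
Post-stratified estimate = 35.249 → 35.2%.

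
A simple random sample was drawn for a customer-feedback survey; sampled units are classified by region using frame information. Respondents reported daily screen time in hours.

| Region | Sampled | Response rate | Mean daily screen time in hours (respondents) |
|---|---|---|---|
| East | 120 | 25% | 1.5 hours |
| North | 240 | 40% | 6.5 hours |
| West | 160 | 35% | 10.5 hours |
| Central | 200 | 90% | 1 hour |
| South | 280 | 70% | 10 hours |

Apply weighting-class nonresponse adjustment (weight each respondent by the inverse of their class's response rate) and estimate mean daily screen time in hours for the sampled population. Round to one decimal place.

With weight = n_sampled/n_responded per class, the weighted class total is n_sampled:
  East: 120 × 1.5 = 180
  North: 240 × 6.5 = 1560
  West: 160 × 10.5 = 1680
  Central: 200 × 1 = 200
  South: 280 × 10 = 2800
Adjusted estimate = 6420 / 1,000 = 6.42 → 6.4.

6.4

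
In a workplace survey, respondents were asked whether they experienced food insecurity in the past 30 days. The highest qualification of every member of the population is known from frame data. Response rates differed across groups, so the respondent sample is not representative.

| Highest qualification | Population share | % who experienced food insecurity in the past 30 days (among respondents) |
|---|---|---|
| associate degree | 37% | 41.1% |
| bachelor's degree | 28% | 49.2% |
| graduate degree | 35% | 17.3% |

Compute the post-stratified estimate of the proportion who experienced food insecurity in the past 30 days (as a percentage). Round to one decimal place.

35.0%

Each cell contributes population-share × respondent value:
  associate degree: 0.37 × 41.1 = 15.207
  bachelor's degree: 0.28 × 49.2 = 13.776
  graduate degree: 0.35 × 17.3 = 6.055
Post-stratified estimate = 35.038 → 35.0%.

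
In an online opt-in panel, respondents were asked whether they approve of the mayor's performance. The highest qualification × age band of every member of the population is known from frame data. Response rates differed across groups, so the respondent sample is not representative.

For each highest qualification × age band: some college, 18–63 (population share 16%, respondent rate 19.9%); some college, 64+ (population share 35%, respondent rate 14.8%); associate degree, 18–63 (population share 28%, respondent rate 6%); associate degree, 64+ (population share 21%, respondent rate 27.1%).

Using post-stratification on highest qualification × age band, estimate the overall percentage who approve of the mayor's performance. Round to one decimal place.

Each cell contributes population-share × respondent value:
  some college, 18–63: 0.16 × 19.9 = 3.184
  some college, 64+: 0.35 × 14.8 = 5.18
  associate degree, 18–63: 0.28 × 6 = 1.68
  associate degree, 64+: 0.21 × 27.1 = 5.691
Post-stratified estimate = 15.735 → 15.7%.

15.7%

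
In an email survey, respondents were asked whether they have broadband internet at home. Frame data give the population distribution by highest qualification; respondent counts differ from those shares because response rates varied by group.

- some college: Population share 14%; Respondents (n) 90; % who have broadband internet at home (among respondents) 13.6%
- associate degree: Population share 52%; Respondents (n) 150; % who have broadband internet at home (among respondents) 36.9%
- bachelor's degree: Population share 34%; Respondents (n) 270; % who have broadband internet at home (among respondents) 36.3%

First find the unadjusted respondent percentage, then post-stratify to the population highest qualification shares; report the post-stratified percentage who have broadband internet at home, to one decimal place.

Unadjusted (pooled respondent) estimate weights by respondent counts:
  (90/510)×13.6 + (150/510)×36.9 + (270/510)×36.3 = 32.4706%
Reweighting by population highest qualification shares:
  0.14×13.6 + 0.52×36.9 + 0.34×36.3 = 33.434%

33.4%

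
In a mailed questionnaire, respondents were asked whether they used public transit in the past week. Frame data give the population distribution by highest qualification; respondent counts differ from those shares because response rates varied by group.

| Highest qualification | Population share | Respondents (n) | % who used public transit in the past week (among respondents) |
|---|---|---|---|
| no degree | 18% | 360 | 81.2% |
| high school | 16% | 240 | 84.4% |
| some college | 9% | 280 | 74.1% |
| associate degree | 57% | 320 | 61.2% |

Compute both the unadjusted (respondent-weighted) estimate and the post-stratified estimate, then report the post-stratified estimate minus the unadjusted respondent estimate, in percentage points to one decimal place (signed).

Without adjustment, the pooled respondent share is:
  (360/1200)×81.2 + (240/1200)×84.4 + (280/1200)×74.1 + (320/1200)×61.2 = 74.85%
Post-stratifying to population shares instead:
  0.18×81.2 + 0.16×84.4 + 0.09×74.1 + 0.57×61.2 = 69.673%
Difference = 69.673 − 74.85 = -5.177 pp.

-5.2 percentage points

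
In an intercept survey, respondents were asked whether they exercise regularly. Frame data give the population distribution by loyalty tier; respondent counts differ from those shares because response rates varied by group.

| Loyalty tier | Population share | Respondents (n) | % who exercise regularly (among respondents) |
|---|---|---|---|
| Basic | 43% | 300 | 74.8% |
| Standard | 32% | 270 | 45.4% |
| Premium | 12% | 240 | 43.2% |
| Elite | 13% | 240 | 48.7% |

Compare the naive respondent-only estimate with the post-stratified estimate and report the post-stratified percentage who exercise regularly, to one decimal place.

58.2%

Naive respondent-only estimate (weights = respondent counts):
  (300/1050)×74.8 + (270/1050)×45.4 + (240/1050)×43.2 + (240/1050)×48.7 = 54.0514%
Reweighting by population loyalty tier shares:
  0.43×74.8 + 0.32×45.4 + 0.12×43.2 + 0.13×48.7 = 58.207%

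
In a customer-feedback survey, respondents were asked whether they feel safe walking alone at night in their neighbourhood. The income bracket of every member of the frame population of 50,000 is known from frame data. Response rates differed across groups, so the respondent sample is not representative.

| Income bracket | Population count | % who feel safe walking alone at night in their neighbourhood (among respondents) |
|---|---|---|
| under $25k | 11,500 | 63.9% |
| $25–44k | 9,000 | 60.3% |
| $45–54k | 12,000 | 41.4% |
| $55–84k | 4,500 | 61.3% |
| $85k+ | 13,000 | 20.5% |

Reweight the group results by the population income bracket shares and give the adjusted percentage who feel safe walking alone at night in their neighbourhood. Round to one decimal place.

46.3%

Weight each group's respondent value by its population share:
  under $25k: (11,500/50,000) × 63.9 = 14.697
  $25–44k: (9,000/50,000) × 60.3 = 10.854
  $45–54k: (12,000/50,000) × 41.4 = 9.936
  $55–84k: (4,500/50,000) × 61.3 = 5.517
  $85k+: (13,000/50,000) × 20.5 = 5.33
Post-stratified estimate = 46.334 → 46.3%.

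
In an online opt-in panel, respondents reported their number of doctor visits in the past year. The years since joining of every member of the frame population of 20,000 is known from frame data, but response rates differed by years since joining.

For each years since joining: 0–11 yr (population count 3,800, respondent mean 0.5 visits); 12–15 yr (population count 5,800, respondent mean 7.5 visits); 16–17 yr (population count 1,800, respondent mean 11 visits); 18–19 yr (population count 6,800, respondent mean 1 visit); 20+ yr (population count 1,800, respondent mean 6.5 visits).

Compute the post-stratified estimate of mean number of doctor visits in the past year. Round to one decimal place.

4.2

Weight each group's respondent value by its population share:
  0–11 yr: (3,800/20,000) × 0.5 = 0.095
  12–15 yr: (5,800/20,000) × 7.5 = 2.175
  16–17 yr: (1,800/20,000) × 11 = 0.99
  18–19 yr: (6,800/20,000) × 1 = 0.34
  20+ yr: (1,800/20,000) × 6.5 = 0.585
Post-stratified estimate = 4.185 → 4.2.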